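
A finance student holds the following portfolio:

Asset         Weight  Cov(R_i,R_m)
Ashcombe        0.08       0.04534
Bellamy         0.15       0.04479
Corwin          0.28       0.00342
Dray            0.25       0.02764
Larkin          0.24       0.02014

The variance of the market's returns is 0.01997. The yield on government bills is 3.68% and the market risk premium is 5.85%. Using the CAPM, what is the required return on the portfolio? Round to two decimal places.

β_Ashcombe = 0.04534 / 0.01997 = 2.2704
β_Bellamy = 0.04479 / 0.01997 = 2.2429
β_Corwin = 0.00342 / 0.01997 = 0.1713
β_Dray = 0.02764 / 0.01997 = 1.3841
β_Larkin = 0.02014 / 0.01997 = 1.0085
β_P = Σ w_i β_i = 0.08×2.2704 + 0.15×2.2429 + 0.28×0.1713 + 0.25×1.3841 + 0.24×1.0085 = 1.1541
E(R_P) = R_f + β_P × MRP = 3.68% + 1.1541 × 5.85% = 10.43%

10.43%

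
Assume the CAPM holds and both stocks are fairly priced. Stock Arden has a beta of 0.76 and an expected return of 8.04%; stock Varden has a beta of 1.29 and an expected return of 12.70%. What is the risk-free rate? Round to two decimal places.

Both satisfy E(R) = R_f + β·MRP, so the slope of the SML is
MRP = (12.70% − 8.04%) / (1.29 − 0.76) = 4.66% / 0.53 = 8.7925%
R_f = E(R_Arden) − β_Arden·MRP = 8.04% − 0.76 × 8.7925% = 1.3577%

1.36%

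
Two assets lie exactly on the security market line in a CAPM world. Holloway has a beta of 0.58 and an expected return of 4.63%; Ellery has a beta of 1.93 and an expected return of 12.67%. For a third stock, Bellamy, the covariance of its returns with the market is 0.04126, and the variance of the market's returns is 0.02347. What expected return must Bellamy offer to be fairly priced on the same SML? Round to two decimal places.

MRP = (12.67% − 4.63%) / (1.93 − 0.58) = 5.9556%
R_f = 4.63% − 0.58 × 5.9556% = 1.1758%
β_Bellamy = Cov / Var(R_m) = 0.04126 / 0.02347 = 1.7580
E(R_Bellamy) = R_f + β × MRP = 1.1758% + 1.7580 × 5.9556% = 11.65%

11.65%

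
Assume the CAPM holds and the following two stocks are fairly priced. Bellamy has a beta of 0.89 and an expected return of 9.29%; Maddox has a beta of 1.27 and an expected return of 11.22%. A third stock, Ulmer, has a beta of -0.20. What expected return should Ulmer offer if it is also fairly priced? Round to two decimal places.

MRP (SML slope) = (11.22% − 9.29%) / (1.27 − 0.89) = 1.93% / 0.38 = 5.0789%
R_f (intercept) = 9.29% − 0.89 × 5.0789% = 4.7698%
E(R_Ulmer) = R_f + β × MRP = 4.7698% + -0.20 × 5.0789% = 3.75%

3.75%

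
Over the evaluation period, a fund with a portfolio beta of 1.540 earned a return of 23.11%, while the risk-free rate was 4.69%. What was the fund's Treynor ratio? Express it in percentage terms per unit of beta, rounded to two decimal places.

Treynor = (R_P − R_f) / β_P = (23.11% − 4.69%) / 1.5400 = 18.42% / 1.5400 = 11.96%

11.96%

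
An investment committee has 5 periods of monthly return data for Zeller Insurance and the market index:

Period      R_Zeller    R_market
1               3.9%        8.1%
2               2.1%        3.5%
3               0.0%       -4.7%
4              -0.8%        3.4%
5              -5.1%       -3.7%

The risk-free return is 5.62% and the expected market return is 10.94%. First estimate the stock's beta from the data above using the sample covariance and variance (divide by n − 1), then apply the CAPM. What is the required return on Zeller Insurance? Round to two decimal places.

8.13%

Mean R_i = (3.9 + 2.1 + 0.0 − 0.8 − 5.1) / 5 = 0.0200%
Mean R_m = (8.1 + 3.5 − 4.7 + 3.4 − 3.7) / 5 = 1.3200%
Σ(R_i − R̄_i)(R_m − R̄_m) = 54.9580  ⇒  Cov = 54.9580 / 4 = 13.7395
Σ(R_m − R̄_m)² = 116.4880  ⇒  Var(R_m) = 116.4880 / 4 = 29.1220
β = Cov / Var(R_m) = 13.7395 / 29.1220 = 0.4718
MRP = 10.94% − 5.62% = 5.32%
E(R) = R_f + β × MRP = 5.62% + 0.4718 × 5.32% = 8.13%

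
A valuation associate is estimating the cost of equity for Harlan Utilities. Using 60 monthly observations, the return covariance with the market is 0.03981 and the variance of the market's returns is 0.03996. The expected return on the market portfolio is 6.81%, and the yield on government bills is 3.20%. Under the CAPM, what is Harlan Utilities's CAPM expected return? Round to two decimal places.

β = Cov(R_i, R_m) / Var(R_m) = 0.03981 / 0.03996 = 0.9962
MRP = 6.81% − 3.20% = 3.61%
E(R) = R_f + β × MRP = 3.20% + 0.9962 × 3.61% = 6.80%

6.80%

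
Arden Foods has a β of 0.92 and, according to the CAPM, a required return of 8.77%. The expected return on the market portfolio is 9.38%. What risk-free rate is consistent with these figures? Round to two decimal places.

1.76%

E(R) = R_f + β(E(R_m) − R_f) = R_f(1 − β) + β·E(R_m)
8.77% = R_f × (1 − 0.92) + 0.92 × 9.38%
8.77% = R_f × 0.08 + 8.6296%
R_f = (8.77% − 8.6296%) / 0.08 = 1.76%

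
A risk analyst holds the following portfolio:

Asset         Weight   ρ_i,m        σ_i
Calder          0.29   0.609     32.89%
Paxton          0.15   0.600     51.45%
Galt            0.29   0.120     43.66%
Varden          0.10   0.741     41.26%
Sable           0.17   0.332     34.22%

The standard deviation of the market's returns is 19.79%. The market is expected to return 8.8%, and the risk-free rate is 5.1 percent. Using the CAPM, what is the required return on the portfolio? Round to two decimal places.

8.27%

β_Calder = 0.609 × 32.89% / 19.79% = 1.0121
β_Paxton = 0.600 × 51.45% / 19.79% = 1.5599
β_Galt = 0.120 × 43.66% / 19.79% = 0.2647
β_Varden = 0.741 × 41.26% / 19.79% = 1.5449
β_Sable = 0.332 × 34.22% / 19.79% = 0.5741
β_P = Σ w_i β_i = 0.29×1.0121 + 0.15×1.5599 + 0.29×0.2647 + 0.10×1.5449 + 0.17×0.5741 = 0.8563
MRP = 8.8% − 5.1% = 3.70%
E(R_P) = R_f + β_P × MRP = 5.1% + 0.8563 × 3.7% = 8.27%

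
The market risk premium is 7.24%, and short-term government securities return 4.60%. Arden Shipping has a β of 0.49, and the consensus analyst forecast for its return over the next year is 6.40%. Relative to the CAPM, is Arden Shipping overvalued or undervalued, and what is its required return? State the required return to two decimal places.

Overvalued; required return 8.15%

Required return = R_f + β·MRP = 4.60% + 0.49 × 7.24% = 8.15%
Forecast 6.40% < required 8.15% → the stock plots below the SML → overvalued.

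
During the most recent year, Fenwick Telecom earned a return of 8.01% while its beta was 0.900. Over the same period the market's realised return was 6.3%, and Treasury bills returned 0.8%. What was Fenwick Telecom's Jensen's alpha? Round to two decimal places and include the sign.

Market excess return = 6.3% − 0.8% = 5.50%
CAPM benchmark = R_f + β(R_m − R_f) = 0.8% + 0.900 × 5.5% = 5.7500%
α = actual − benchmark = 8.01% − 5.7500% = +2.26%

+2.26%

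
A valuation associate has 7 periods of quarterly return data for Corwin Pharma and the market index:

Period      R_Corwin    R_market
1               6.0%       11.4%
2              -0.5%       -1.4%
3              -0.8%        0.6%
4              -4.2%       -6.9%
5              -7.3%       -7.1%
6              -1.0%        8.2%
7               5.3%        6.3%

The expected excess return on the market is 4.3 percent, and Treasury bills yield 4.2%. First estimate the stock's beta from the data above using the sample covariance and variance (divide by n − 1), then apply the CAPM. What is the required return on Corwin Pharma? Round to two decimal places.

Mean R_i = (6.0 − 0.5 − 0.8 − 4.2 − 7.3 − 1.0 + 5.3) / 7 = -0.3571%
Mean R_m = (11.4 − 1.4 + 0.6 − 6.9 − 7.1 + 8.2 + 6.3) / 7 = 1.5857%
Σ(R_i − R̄_i)(R_m − R̄_m) = 178.5843  ⇒  Cov = 178.5843 / 6 = 29.7641
Σ(R_m − R̄_m)² = 319.6286  ⇒  Var(R_m) = 319.6286 / 6 = 53.2714
β = Cov / Var(R_m) = 29.7641 / 53.2714 = 0.5587
E(R) = R_f + β × MRP = 4.2% + 0.5587 × 4.3% = 6.60%

6.60%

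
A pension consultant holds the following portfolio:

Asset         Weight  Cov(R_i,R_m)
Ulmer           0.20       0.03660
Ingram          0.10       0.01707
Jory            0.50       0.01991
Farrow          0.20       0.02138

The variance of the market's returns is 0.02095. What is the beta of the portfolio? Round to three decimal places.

1.110

β_Ulmer = 0.03660 / 0.02095 = 1.7470
β_Ingram = 0.01707 / 0.02095 = 0.8148
β_Jory = 0.01991 / 0.02095 = 0.9504
β_Farrow = 0.02138 / 0.02095 = 1.0205
β_P = Σ w_i β_i = 0.20×1.7470 + 0.10×0.8148 + 0.50×0.9504 + 0.20×1.0205 = 1.1102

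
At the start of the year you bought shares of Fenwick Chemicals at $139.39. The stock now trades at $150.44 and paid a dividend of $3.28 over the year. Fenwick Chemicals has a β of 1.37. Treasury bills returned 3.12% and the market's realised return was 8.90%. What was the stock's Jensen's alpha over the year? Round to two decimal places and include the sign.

Realised HPR = (P1 + D1 − P0) / P0 = (150.44 + 3.28 − 139.39) / 139.39 = 14.33 / 139.39 = 10.2805%
MRP = 8.90% − 3.12% = 5.78%
CAPM required = R_f + β·MRP = 3.12% + 1.37 × 5.78% = 11.0386%
α = realised − required = 10.2805% − 11.0386% = -0.76%

-0.76%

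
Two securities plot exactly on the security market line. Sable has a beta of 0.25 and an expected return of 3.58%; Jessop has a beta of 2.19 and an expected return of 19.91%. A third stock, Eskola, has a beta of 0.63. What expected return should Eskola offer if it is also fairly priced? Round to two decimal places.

MRP (SML slope) = (19.91% − 3.58%) / (2.19 − 0.25) = 16.33% / 1.94 = 8.4175%
R_f (intercept) = 3.58% − 0.25 × 8.4175% = 1.4756%
E(R_Eskola) = R_f + β × MRP = 1.4756% + 0.63 × 8.4175% = 6.78%

6.78%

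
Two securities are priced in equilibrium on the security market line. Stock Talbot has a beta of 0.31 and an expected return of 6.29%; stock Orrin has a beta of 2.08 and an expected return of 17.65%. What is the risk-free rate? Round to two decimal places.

4.30%

Both satisfy E(R) = R_f + β·MRP, so the slope of the SML is
MRP = (17.65% − 6.29%) / (2.08 − 0.31) = 11.36% / 1.77 = 6.4181%
R_f = E(R_Talbot) − β_Talbot·MRP = 6.29% − 0.31 × 6.4181% = 4.3004%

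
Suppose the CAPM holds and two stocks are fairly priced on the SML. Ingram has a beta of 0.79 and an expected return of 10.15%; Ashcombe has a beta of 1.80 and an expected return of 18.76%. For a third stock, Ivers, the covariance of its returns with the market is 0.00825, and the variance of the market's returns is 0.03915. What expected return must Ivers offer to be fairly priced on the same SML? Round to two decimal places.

5.21%

MRP = (18.76% − 10.15%) / (1.80 − 0.79) = 8.5248%
R_f = 10.15% − 0.79 × 8.5248% = 3.4154%
β_Ivers = Cov / Var(R_m) = 0.00825 / 0.03915 = 0.2107
E(R_Ivers) = R_f + β × MRP = 3.4154% + 0.2107 × 8.5248% = 5.21%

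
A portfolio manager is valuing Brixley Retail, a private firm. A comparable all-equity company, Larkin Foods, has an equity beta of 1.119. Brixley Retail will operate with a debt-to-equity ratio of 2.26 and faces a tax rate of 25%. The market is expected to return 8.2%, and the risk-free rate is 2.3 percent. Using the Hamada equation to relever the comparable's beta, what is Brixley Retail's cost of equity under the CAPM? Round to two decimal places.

β_L = β_U × [1 + (1 − t)(D/E)] = 1.119 × [1 + (1 − 0.25) × 2.26]
    = 1.119 × [1 + 0.75 × 2.26] = 1.119 × 2.6950 = 3.0157
MRP = 8.2% − 2.3% = 5.90%
E(R) = R_f + β_L × MRP = 2.3% + 3.0157 × 5.9% = 20.09%

20.09%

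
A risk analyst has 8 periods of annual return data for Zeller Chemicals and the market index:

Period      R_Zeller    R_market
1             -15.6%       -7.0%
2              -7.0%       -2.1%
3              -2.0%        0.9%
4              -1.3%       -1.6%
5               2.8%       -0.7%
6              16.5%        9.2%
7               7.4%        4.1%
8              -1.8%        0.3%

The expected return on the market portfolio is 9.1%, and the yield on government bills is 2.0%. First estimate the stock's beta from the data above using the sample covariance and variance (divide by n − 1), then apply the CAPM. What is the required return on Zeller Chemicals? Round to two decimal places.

Mean R_i = (-15.6 − 7.0 − 2.0 − 1.3 + 2.8 + 16.5 + 7.4 − 1.8) / 8 = -0.1250%
Mean R_m = (-7.0 − 2.1 + 0.9 − 1.6 − 0.7 + 9.2 + 4.1 + 0.3) / 8 = 0.3875%
Σ(R_i − R̄_i)(R_m − R̄_m) = 304.2075  ⇒  Cov = 304.2075 / 7 = 43.4582
Σ(R_m − R̄_m)² = 157.6088  ⇒  Var(R_m) = 157.6088 / 7 = 22.5155
β = Cov / Var(R_m) = 43.4582 / 22.5155 = 1.9301
MRP = 9.1% − 2.0% = 7.10%
E(R) = R_f + β × MRP = 2.0% + 1.9301 × 7.1% = 15.70%

15.70%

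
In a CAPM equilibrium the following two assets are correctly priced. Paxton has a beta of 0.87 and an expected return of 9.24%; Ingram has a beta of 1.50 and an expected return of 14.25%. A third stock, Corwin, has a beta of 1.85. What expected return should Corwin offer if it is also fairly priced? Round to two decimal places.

MRP (SML slope) = (14.25% − 9.24%) / (1.50 − 0.87) = 5.01% / 0.63 = 7.9524%
R_f (intercept) = 9.24% − 0.87 × 7.9524% = 2.3214%
E(R_Corwin) = R_f + β × MRP = 2.3214% + 1.85 × 7.9524% = 17.03%

17.03%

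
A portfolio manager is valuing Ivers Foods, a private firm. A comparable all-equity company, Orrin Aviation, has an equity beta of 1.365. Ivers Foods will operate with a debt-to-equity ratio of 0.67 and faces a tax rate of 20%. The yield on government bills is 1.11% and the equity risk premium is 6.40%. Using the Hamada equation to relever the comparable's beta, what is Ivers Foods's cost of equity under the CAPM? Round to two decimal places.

14.53%

β_L = β_U × [1 + (1 − t)(D/E)] = 1.365 × [1 + (1 − 0.20) × 0.67]
    = 1.365 × [1 + 0.80 × 0.67] = 1.365 × 1.5360 = 2.0966
E(R) = R_f + β_L × MRP = 1.11% + 2.0966 × 6.40% = 14.53%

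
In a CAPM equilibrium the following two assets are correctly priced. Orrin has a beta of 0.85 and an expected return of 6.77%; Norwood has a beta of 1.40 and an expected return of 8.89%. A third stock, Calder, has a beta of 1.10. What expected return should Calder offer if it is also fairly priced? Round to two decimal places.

7.73%

MRP (SML slope) = (8.89% − 6.77%) / (1.40 − 0.85) = 2.12% / 0.55 = 3.8545%
R_f (intercept) = 6.77% − 0.85 × 3.8545% = 3.4937%
E(R_Calder) = R_f + β × MRP = 3.4937% + 1.10 × 3.8545% = 7.73%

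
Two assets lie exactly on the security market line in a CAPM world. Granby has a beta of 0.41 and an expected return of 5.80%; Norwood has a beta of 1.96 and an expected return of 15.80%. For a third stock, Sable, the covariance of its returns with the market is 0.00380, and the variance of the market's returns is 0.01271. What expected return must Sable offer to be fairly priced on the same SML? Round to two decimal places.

MRP = (15.80% − 5.80%) / (1.96 − 0.41) = 6.4516%
R_f = 5.80% − 0.41 × 6.4516% = 3.1548%
β_Sable = Cov / Var(R_m) = 0.00380 / 0.01271 = 0.2990
E(R_Sable) = R_f + β × MRP = 3.1548% + 0.2990 × 6.4516% = 5.08%

5.08%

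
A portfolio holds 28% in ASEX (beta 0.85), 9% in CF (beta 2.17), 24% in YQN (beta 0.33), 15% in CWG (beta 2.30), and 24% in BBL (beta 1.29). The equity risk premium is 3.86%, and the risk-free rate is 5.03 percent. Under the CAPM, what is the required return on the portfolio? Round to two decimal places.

9.54%

β_P = Σ w_i β_i = 0.28×0.85 + 0.09×2.17 + 0.24×0.33 + 0.15×2.30 + 0.24×1.29 = 1.1671
E(R_P) = R_f + β_P × MRP = 5.03% + 1.1671 × 3.86% = 9.54%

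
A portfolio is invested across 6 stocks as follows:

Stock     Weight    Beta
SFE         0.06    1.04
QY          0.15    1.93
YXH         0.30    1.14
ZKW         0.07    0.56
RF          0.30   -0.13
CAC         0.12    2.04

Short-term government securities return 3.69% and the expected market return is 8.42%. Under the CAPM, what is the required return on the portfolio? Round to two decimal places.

8.13%

β_P = Σ w_i β_i = 0.06×1.04 + 0.15×1.93 + 0.30×1.14 + 0.07×0.56 + 0.30×-0.13 + 0.12×2.04 = 0.9389
MRP = 8.42% − 3.69% = 4.73%
E(R_P) = R_f + β_P × MRP = 3.69% + 0.9389 × 4.73% = 8.13%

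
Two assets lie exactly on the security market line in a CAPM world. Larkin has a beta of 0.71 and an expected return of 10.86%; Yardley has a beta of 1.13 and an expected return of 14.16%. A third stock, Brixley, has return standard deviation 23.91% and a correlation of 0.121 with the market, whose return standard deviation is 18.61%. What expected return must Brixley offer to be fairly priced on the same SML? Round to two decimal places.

6.50%

MRP = (14.16% − 10.86%) / (1.13 − 0.71) = 7.8571%
R_f = 10.86% − 0.71 × 7.8571% = 5.2815%
β_Brixley = ρ·σ_i/σ_m = 0.121 × 23.91 / 18.61 = 0.1555
E(R_Brixley) = R_f + β × MRP = 5.2815% + 0.1555 × 7.8571% = 6.50%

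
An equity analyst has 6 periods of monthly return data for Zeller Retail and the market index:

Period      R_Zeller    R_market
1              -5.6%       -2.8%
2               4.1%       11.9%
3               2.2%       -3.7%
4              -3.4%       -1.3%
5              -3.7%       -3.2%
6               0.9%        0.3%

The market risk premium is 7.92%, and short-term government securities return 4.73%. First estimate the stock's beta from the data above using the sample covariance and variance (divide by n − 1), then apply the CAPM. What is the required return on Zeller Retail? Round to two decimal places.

Mean R_i = (-5.6 + 4.1 + 2.2 − 3.4 − 3.7 + 0.9) / 6 = -0.9167%
Mean R_m = (-2.8 + 11.9 − 3.7 − 1.3 − 3.2 + 0.3) / 6 = 0.2000%
Σ(R_i − R̄_i)(R_m − R̄_m) = 73.9600  ⇒  Cov = 73.9600 / 5 = 14.7920
Σ(R_m − R̄_m)² = 174.9200  ⇒  Var(R_m) = 174.9200 / 5 = 34.9840
β = Cov / Var(R_m) = 14.7920 / 34.9840 = 0.4228
E(R) = R_f + β × MRP = 4.73% + 0.4228 × 7.92% = 8.08%

8.08%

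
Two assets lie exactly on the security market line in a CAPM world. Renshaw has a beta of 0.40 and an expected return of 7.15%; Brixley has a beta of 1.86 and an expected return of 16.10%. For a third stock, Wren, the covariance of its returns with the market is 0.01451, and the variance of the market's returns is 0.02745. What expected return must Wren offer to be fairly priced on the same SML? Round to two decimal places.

MRP = (16.10% − 7.15%) / (1.86 − 0.40) = 6.1301%
R_f = 7.15% − 0.40 × 6.1301% = 4.6980%
β_Wren = Cov / Var(R_m) = 0.01451 / 0.02745 = 0.5286
E(R_Wren) = R_f + β × MRP = 4.6980% + 0.5286 × 6.1301% = 7.94%

7.94%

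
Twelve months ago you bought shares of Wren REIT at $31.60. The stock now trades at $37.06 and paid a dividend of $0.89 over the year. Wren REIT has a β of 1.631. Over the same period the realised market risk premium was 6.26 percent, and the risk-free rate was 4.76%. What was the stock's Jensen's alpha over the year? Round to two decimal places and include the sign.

+5.12%

Realised HPR = (P1 + D1 − P0) / P0 = (37.06 + 0.89 − 31.60) / 31.60 = 6.35 / 31.60 = 20.0949%
CAPM required = R_f + β·MRP = 4.76% + 1.631 × 6.26% = 14.97006%
α = realised − required = 20.0949% − 14.97006% = +5.12%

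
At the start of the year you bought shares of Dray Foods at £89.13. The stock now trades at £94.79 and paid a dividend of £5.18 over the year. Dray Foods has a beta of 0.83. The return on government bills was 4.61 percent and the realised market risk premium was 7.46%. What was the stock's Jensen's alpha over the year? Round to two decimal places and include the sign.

Realised HPR = (P1 + D1 − P0) / P0 = (94.79 + 5.18 − 89.13) / 89.13 = 10.84 / 89.13 = 12.1620%
CAPM required = R_f + β·MRP = 4.61% + 0.83 × 7.46% = 10.8018%
α = realised − required = 12.1620% − 10.8018% = +1.36%

+1.36%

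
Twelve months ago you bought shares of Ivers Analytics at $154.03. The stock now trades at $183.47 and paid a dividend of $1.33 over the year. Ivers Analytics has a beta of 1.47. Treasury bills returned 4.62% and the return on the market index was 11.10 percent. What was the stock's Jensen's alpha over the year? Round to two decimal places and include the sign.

+5.83%

Realised HPR = (P1 + D1 − P0) / P0 = (183.47 + 1.33 − 154.03) / 154.03 = 30.77 / 154.03 = 19.9766%
MRP = 11.10% − 4.62% = 6.48%
CAPM required = R_f + β·MRP = 4.62% + 1.47 × 6.48% = 14.1456%
α = realised − required = 19.9766% − 14.1456% = +5.83%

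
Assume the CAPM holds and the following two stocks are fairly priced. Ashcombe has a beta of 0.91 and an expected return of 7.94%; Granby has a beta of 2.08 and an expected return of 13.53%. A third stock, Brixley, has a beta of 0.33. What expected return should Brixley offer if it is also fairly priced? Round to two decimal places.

MRP (SML slope) = (13.53% − 7.94%) / (2.08 − 0.91) = 5.59% / 1.17 = 4.7778%
R_f (intercept) = 7.94% − 0.91 × 4.7778% = 3.5922%
E(R_Brixley) = R_f + β × MRP = 3.5922% + 0.33 × 4.7778% = 5.17%

5.17%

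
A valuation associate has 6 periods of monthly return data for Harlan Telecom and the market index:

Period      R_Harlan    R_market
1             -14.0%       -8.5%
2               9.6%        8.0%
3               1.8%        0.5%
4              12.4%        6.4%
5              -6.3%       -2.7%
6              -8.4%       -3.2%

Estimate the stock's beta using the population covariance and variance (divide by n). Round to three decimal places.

1.643

Mean R_i = (-14.0 + 9.6 + 1.8 + 12.4 − 6.3 − 8.4) / 6 = -0.8167%
Mean R_m = (-8.5 + 8.0 + 0.5 + 6.4 − 2.7 − 3.2) / 6 = 0.0833%
Σ(R_i − R̄_i)(R_m − R̄_m) = 320.3583  ⇒  Cov = 320.3583 / 6 = 53.3931
Σ(R_m − R̄_m)² = 194.9483  ⇒  Var(R_m) = 194.9483 / 6 = 32.4914
β = Cov / Var(R_m) = 53.3931 / 32.4914 = 1.6433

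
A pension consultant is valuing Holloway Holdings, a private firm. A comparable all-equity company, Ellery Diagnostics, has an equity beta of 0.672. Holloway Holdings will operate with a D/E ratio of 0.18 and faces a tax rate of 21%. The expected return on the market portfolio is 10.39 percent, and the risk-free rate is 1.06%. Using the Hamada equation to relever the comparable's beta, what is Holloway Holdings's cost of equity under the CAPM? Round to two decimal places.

8.22%

β_L = β_U × [1 + (1 − t)(D/E)] = 0.672 × [1 + (1 − 0.21) × 0.18]
    = 0.672 × [1 + 0.79 × 0.18] = 0.672 × 1.1422 = 0.7676
MRP = 10.39% − 1.06% = 9.33%
E(R) = R_f + β_L × MRP = 1.06% + 0.7676 × 9.33% = 8.22%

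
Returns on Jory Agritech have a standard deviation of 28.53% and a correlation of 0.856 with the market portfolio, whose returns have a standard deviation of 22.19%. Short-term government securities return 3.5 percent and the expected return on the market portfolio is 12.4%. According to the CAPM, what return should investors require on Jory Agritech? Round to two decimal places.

13.30%

β = ρ × σ_i / σ_m = 0.856 × 28.53% / 22.19% = 1.1006
MRP = 12.4% − 3.5% = 8.90%
E(R) = 3.5% + 1.1006 × 8.9% = 13.30%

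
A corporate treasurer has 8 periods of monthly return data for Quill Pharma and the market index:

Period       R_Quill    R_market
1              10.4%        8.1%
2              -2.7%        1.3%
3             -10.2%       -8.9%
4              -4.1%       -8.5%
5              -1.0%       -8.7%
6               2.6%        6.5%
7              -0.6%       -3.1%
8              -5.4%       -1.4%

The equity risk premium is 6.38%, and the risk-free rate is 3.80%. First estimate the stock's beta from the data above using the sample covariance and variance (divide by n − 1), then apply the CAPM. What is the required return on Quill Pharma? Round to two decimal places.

8.19%

Mean R_i = (10.4 − 2.7 − 10.2 − 4.1 − 1.0 + 2.6 − 0.6 − 5.4) / 8 = -1.3750%
Mean R_m = (8.1 + 1.3 − 8.9 − 8.5 − 8.7 + 6.5 − 3.1 − 1.4) / 8 = -1.8375%
Σ(R_i − R̄_i)(R_m − R̄_m) = 221.1675  ⇒  Cov = 221.1675 / 7 = 31.5954
Σ(R_m − R̄_m)² = 321.2588  ⇒  Var(R_m) = 321.2588 / 7 = 45.8941
β = Cov / Var(R_m) = 31.5954 / 45.8941 = 0.6884
E(R) = R_f + β × MRP = 3.80% + 0.6884 × 6.38% = 8.19%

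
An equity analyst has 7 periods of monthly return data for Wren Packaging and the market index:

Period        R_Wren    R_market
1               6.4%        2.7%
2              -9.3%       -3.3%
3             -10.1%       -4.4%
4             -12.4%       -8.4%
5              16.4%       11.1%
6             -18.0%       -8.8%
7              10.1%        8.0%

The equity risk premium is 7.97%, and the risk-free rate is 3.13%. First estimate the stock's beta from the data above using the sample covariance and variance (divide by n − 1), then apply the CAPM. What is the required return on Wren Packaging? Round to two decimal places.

Mean R_i = (6.4 − 9.3 − 10.1 − 12.4 + 16.4 − 18.0 + 10.1) / 7 = -2.4143%
Mean R_m = (2.7 − 3.3 − 4.4 − 8.4 + 11.1 − 8.8 + 8.0) / 7 = -0.4429%
Σ(R_i − R̄_i)(R_m − R̄_m) = 610.3257  ⇒  Cov = 610.3257 / 6 = 101.7210
Σ(R_m − R̄_m)² = 371.3771  ⇒  Var(R_m) = 371.3771 / 6 = 61.8962
β = Cov / Var(R_m) = 101.7210 / 61.8962 = 1.6434
E(R) = R_f + β × MRP = 3.13% + 1.6434 × 7.97% = 16.23%

16.23%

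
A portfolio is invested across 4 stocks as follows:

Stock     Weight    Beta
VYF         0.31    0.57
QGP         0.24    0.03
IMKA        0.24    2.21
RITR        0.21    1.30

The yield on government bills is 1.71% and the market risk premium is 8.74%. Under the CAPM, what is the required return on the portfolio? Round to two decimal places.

10.34%

β_P = Σ w_i β_i = 0.31×0.57 + 0.24×0.03 + 0.24×2.21 + 0.21×1.30 = 0.9873
E(R_P) = R_f + β_P × MRP = 1.71% + 0.9873 × 8.74% = 10.34%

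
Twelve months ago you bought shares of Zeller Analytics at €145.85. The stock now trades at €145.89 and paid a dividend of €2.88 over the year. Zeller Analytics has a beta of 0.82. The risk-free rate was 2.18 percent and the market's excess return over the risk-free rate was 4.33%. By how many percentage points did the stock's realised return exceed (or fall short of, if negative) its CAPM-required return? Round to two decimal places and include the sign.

-3.73%

Realised HPR = (P1 + D1 − P0) / P0 = (145.89 + 2.88 − 145.85) / 145.85 = 2.92 / 145.85 = 2.0021%
CAPM required = R_f + β·MRP = 2.18% + 0.82 × 4.33% = 5.7306%
α = realised − required = 2.0021% − 5.7306% = -3.73%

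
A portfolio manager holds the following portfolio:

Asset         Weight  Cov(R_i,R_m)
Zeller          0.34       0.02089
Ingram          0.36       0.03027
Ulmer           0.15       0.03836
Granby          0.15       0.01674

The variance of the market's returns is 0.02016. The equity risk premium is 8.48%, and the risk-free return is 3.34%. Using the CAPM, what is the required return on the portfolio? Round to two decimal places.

14.39%

β_Zeller = 0.02089 / 0.02016 = 1.0362
β_Ingram = 0.03027 / 0.02016 = 1.5015
β_Ulmer = 0.03836 / 0.02016 = 1.9028
β_Granby = 0.01674 / 0.02016 = 0.8304
β_P = Σ w_i β_i = 0.34×1.0362 + 0.36×1.5015 + 0.15×1.9028 + 0.15×0.8304 = 1.3028
E(R_P) = R_f + β_P × MRP = 3.34% + 1.3028 × 8.48% = 14.39%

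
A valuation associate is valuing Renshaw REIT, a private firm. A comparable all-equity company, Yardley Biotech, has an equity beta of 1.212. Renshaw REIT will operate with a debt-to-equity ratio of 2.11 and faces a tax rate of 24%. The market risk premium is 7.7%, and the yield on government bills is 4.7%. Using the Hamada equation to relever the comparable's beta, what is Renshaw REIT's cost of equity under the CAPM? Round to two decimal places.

29.00%

β_L = β_U × [1 + (1 − t)(D/E)] = 1.212 × [1 + (1 − 0.24) × 2.11]
    = 1.212 × [1 + 0.76 × 2.11] = 1.212 × 2.6036 = 3.1556
E(R) = R_f + β_L × MRP = 4.7% + 3.1556 × 7.7% = 29.00%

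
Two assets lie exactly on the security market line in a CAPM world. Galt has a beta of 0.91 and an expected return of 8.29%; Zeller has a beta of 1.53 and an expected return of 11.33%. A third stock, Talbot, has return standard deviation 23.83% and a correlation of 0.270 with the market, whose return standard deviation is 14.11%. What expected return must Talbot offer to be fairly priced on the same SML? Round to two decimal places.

MRP = (11.33% − 8.29%) / (1.53 − 0.91) = 4.9032%
R_f = 8.29% − 0.91 × 4.9032% = 3.8281%
β_Talbot = ρ·σ_i/σ_m = 0.270 × 23.83 / 14.11 = 0.4560
E(R_Talbot) = R_f + β × MRP = 3.8281% + 0.4560 × 4.9032% = 6.06%

6.06%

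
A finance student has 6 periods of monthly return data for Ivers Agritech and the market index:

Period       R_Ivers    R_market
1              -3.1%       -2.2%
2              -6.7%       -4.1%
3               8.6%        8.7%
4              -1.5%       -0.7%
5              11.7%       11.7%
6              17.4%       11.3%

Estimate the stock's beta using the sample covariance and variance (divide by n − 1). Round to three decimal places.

1.285

Mean R_i = (-3.1 − 6.7 + 8.6 − 1.5 + 11.7 + 17.4) / 6 = 4.4000%
Mean R_m = (-2.2 − 4.1 + 8.7 − 0.7 + 11.7 + 11.3) / 6 = 4.1167%
Σ(R_i − R̄_i)(R_m − R̄_m) = 334.9900  ⇒  Cov = 334.9900 / 5 = 66.9980
Σ(R_m − R̄_m)² = 260.7283  ⇒  Var(R_m) = 260.7283 / 5 = 52.1457
β = Cov / Var(R_m) = 66.9980 / 52.1457 = 1.2848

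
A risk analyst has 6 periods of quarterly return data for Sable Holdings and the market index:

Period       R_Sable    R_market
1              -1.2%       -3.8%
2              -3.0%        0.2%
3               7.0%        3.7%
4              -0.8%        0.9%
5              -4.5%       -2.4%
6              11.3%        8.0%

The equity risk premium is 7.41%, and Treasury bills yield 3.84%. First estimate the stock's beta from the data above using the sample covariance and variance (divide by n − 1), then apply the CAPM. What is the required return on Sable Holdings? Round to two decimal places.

Mean R_i = (-1.2 − 3.0 + 7.0 − 0.8 − 4.5 + 11.3) / 6 = 1.4667%
Mean R_m = (-3.8 + 0.2 + 3.7 + 0.9 − 2.4 + 8.0) / 6 = 1.1000%
Σ(R_i − R̄_i)(R_m − R̄_m) = 120.6600  ⇒  Cov = 120.6600 / 5 = 24.1320
Σ(R_m − R̄_m)² = 91.4800  ⇒  Var(R_m) = 91.4800 / 5 = 18.2960
β = Cov / Var(R_m) = 24.1320 / 18.2960 = 1.3190
E(R) = R_f + β × MRP = 3.84% + 1.3190 × 7.41% = 13.61%

13.61%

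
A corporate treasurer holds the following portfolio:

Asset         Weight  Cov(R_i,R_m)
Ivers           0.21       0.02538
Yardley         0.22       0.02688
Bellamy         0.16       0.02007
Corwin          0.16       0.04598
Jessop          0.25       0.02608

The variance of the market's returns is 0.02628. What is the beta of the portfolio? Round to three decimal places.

β_Ivers = 0.02538 / 0.02628 = 0.9658
β_Yardley = 0.02688 / 0.02628 = 1.0228
β_Bellamy = 0.02007 / 0.02628 = 0.7637
β_Corwin = 0.04598 / 0.02628 = 1.7496
β_Jessop = 0.02608 / 0.02628 = 0.9924
β_P = Σ w_i β_i = 0.21×0.9658 + 0.22×1.0228 + 0.16×0.7637 + 0.16×1.7496 + 0.25×0.9924 = 1.0781

1.078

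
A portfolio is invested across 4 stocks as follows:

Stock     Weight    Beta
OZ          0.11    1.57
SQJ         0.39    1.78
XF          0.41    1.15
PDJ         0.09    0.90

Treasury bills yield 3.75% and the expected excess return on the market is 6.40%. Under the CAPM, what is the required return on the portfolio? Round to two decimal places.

β_P = Σ w_i β_i = 0.11×1.57 + 0.39×1.78 + 0.41×1.15 + 0.09×0.90 = 1.4194
E(R_P) = R_f + β_P × MRP = 3.75% + 1.4194 × 6.40% = 12.83%

12.83%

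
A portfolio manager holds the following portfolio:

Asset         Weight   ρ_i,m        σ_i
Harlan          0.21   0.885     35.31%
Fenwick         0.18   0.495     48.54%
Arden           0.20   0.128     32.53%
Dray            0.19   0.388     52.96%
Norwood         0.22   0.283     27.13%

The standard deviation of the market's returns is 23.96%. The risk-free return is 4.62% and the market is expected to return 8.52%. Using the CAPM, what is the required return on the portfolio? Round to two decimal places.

β_Harlan = 0.885 × 35.31% / 23.96% = 1.3042
β_Fenwick = 0.495 × 48.54% / 23.96% = 1.0028
β_Arden = 0.128 × 32.53% / 23.96% = 0.1738
β_Dray = 0.388 × 52.96% / 23.96% = 0.8576
β_Norwood = 0.283 × 27.13% / 23.96% = 0.3204
β_P = Σ w_i β_i = 0.21×1.3042 + 0.18×1.0028 + 0.20×0.1738 + 0.19×0.8576 + 0.22×0.3204 = 0.7226
MRP = 8.52% − 4.62% = 3.90%
E(R_P) = R_f + β_P × MRP = 4.62% + 0.7226 × 3.90% = 7.44%

7.44%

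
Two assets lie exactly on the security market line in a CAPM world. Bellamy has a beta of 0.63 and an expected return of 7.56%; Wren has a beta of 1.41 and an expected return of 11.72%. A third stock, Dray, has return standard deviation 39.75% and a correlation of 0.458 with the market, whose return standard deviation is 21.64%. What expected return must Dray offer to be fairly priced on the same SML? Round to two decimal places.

8.69%

MRP = (11.72% − 7.56%) / (1.41 − 0.63) = 5.3333%
R_f = 7.56% − 0.63 × 5.3333% = 4.2000%
β_Dray = ρ·σ_i/σ_m = 0.458 × 39.75 / 21.64 = 0.8413
E(R_Dray) = R_f + β × MRP = 4.2000% + 0.8413 × 5.3333% = 8.69%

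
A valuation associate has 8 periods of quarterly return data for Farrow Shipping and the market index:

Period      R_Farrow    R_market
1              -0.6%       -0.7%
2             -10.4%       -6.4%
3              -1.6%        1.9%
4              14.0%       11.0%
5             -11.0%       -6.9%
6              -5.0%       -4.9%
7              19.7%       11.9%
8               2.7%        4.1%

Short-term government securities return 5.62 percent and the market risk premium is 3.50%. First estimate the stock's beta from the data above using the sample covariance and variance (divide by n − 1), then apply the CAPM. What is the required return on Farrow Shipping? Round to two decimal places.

Mean R_i = (-0.6 − 10.4 − 1.6 + 14.0 − 11.0 − 5.0 + 19.7 + 2.7) / 8 = 0.9750%
Mean R_m = (-0.7 − 6.4 + 1.9 + 11.0 − 6.9 − 4.9 + 11.9 + 4.1) / 8 = 1.2500%
Σ(R_i − R̄_i)(R_m − R̄_m) = 554.0900  ⇒  Cov = 554.0900 / 7 = 79.1557
Σ(R_m − R̄_m)² = 383.6000  ⇒  Var(R_m) = 383.6000 / 7 = 54.8000
β = Cov / Var(R_m) = 79.1557 / 54.8000 = 1.4444
E(R) = R_f + β × MRP = 5.62% + 1.4444 × 3.50% = 10.68%

10.68%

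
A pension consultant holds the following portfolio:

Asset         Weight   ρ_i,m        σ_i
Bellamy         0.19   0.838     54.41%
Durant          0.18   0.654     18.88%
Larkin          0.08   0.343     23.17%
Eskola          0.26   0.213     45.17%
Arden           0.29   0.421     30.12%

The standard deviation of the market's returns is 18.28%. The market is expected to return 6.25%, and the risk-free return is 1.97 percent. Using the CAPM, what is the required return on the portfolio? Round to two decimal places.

β_Bellamy = 0.838 × 54.41% / 18.28% = 2.4943
β_Durant = 0.654 × 18.88% / 18.28% = 0.6755
β_Larkin = 0.343 × 23.17% / 18.28% = 0.4348
β_Eskola = 0.213 × 45.17% / 18.28% = 0.5263
β_Arden = 0.421 × 30.12% / 18.28% = 0.6937
β_P = Σ w_i β_i = 0.19×2.4943 + 0.18×0.6755 + 0.08×0.4348 + 0.26×0.5263 + 0.29×0.6937 = 0.9683
MRP = 6.25% − 1.97% = 4.28%
E(R_P) = R_f + β_P × MRP = 1.97% + 0.9683 × 4.28% = 6.11%

6.11%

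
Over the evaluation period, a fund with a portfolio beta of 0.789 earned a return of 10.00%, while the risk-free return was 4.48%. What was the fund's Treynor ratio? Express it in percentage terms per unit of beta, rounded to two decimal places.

Treynor = (R_P − R_f) / β_P = (10.00% − 4.48%) / 0.7890 = 5.52% / 0.7890 = 7.00%

7.00%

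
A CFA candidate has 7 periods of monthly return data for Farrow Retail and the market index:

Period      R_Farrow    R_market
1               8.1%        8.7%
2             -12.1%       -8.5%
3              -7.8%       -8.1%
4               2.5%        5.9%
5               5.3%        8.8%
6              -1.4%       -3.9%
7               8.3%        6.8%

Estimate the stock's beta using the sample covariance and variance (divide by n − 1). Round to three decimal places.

Mean R_i = (8.1 − 12.1 − 7.8 + 2.5 + 5.3 − 1.4 + 8.3) / 7 = 0.4143%
Mean R_m = (8.7 − 8.5 − 8.1 + 5.9 + 8.8 − 3.9 + 6.8) / 7 = 1.3857%
Σ(R_i − R̄_i)(R_m − R̄_m) = 355.7714  ⇒  Cov = 355.7714 / 6 = 59.2952
Σ(R_m − R̄_m)² = 373.8086  ⇒  Var(R_m) = 373.8086 / 6 = 62.3014
β = Cov / Var(R_m) = 59.2952 / 62.3014 = 0.9517

0.952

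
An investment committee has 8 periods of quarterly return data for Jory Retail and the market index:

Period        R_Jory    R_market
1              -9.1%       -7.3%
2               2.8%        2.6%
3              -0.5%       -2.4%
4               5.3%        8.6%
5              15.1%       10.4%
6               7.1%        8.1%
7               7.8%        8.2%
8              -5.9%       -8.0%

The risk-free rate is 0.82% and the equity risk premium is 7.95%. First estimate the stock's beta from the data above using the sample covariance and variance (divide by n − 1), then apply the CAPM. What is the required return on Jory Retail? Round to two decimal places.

8.68%

Mean R_i = (-9.1 + 2.8 − 0.5 + 5.3 + 15.1 + 7.1 + 7.8 − 5.9) / 8 = 2.8250%
Mean R_m = (-7.3 + 2.6 − 2.4 + 8.6 + 10.4 + 8.1 + 8.2 − 8.0) / 8 = 2.5250%
Σ(R_i − R̄_i)(R_m − R̄_m) = 389.1350  ⇒  Cov = 389.1350 / 7 = 55.5907
Σ(R_m − R̄_m)² = 393.7750  ⇒  Var(R_m) = 393.7750 / 7 = 56.2536
β = Cov / Var(R_m) = 55.5907 / 56.2536 = 0.9882
E(R) = R_f + β × MRP = 0.82% + 0.9882 × 7.95% = 8.68%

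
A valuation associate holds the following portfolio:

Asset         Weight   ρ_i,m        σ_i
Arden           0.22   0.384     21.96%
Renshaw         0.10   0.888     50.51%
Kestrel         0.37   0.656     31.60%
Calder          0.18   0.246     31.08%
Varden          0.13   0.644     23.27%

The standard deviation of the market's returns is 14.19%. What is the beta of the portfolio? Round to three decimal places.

1.222

β_Arden = 0.384 × 21.96% / 14.19% = 0.5943
β_Renshaw = 0.888 × 50.51% / 14.19% = 3.1609
β_Kestrel = 0.656 × 31.60% / 14.19% = 1.4609
β_Calder = 0.246 × 31.08% / 14.19% = 0.5388
β_Varden = 0.644 × 23.27% / 14.19% = 1.0561
β_P = Σ w_i β_i = 0.22×0.5943 + 0.10×3.1609 + 0.37×1.4609 + 0.18×0.5388 + 0.13×1.0561 = 1.2216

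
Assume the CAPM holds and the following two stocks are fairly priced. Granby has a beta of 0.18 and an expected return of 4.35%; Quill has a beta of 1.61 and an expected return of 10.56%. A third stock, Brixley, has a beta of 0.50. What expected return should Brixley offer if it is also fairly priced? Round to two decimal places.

5.74%

MRP (SML slope) = (10.56% − 4.35%) / (1.61 − 0.18) = 6.21% / 1.43 = 4.3427%
R_f (intercept) = 4.35% − 0.18 × 4.3427% = 3.5683%
E(R_Brixley) = R_f + β × MRP = 3.5683% + 0.50 × 4.3427% = 5.74%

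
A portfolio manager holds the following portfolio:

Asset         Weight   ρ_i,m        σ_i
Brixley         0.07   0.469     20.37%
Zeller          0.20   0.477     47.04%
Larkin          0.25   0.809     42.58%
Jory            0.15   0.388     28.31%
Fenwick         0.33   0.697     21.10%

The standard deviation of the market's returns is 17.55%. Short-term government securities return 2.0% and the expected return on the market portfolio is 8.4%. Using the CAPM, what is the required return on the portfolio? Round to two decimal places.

β_Brixley = 0.469 × 20.37% / 17.55% = 0.5444
β_Zeller = 0.477 × 47.04% / 17.55% = 1.2785
β_Larkin = 0.809 × 42.58% / 17.55% = 1.9628
β_Jory = 0.388 × 28.31% / 17.55% = 0.6259
β_Fenwick = 0.697 × 21.10% / 17.55% = 0.8380
β_P = Σ w_i β_i = 0.07×0.5444 + 0.20×1.2785 + 0.25×1.9628 + 0.15×0.6259 + 0.33×0.8380 = 1.1549
MRP = 8.4% − 2.0% = 6.40%
E(R_P) = R_f + β_P × MRP = 2.0% + 1.1549 × 6.4% = 9.39%

9.39%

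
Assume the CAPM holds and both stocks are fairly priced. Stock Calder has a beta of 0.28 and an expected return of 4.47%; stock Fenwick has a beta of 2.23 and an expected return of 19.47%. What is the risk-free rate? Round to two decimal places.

Both satisfy E(R) = R_f + β·MRP, so the slope of the SML is
MRP = (19.47% − 4.47%) / (2.23 − 0.28) = 15.00% / 1.95 = 7.6923%
R_f = E(R_Calder) − β_Calder·MRP = 4.47% − 0.28 × 7.6923% = 2.3162%

2.32%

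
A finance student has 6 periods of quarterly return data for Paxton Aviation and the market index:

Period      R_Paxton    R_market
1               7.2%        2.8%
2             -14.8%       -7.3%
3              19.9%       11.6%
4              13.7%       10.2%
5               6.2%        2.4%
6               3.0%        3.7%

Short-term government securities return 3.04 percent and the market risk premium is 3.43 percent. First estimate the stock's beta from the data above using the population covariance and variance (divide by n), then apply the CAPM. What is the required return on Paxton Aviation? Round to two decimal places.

8.87%

Mean R_i = (7.2 − 14.8 + 19.9 + 13.7 + 6.2 + 3.0) / 6 = 5.8667%
Mean R_m = (2.8 − 7.3 + 11.6 + 10.2 + 2.4 + 3.7) / 6 = 3.9000%
Σ(R_i − R̄_i)(R_m − R̄_m) = 387.4800  ⇒  Cov = 387.4800 / 6 = 64.5800
Σ(R_m − R̄_m)² = 227.9200  ⇒  Var(R_m) = 227.9200 / 6 = 37.9867
β = Cov / Var(R_m) = 64.5800 / 37.9867 = 1.7001
E(R) = R_f + β × MRP = 3.04% + 1.7001 × 3.43% = 8.87%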